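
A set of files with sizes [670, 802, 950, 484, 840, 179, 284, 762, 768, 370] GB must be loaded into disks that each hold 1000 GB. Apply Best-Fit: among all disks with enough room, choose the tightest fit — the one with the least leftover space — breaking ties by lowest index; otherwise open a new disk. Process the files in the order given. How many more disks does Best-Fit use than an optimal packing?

Best-Fit: [670,284] [802,179] [950] [484,370] [840] [762] [768] → 7 disks.
Total size 6109 GB; any packing needs at least ⌈6109/1000⌉ = 7 disks.
So 7 is already optimal.

0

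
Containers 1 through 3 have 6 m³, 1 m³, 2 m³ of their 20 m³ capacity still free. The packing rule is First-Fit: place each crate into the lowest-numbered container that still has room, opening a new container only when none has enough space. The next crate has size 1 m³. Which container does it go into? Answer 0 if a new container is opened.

Containers with room: container 1 (6 m³), container 2 (1 m³), container 3 (2 m³).
The first with room is container 1.

1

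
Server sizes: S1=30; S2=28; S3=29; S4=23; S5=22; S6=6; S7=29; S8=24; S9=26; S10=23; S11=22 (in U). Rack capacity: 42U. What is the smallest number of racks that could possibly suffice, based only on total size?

7 racks

Total size = 30 + 28 + 29 + 23 + 22 + 6 + 29 + 24 + 26 + 23 + 22 = 262U.
⌈262 / 42⌉ = 7.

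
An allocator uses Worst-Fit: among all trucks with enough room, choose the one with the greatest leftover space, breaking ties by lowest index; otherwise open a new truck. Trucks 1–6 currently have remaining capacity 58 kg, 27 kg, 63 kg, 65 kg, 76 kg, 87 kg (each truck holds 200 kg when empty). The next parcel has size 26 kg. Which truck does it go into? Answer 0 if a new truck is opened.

6

Trucks with room: truck 1 (58 kg), truck 2 (27 kg), truck 3 (63 kg), truck 4 (65 kg), truck 5 (76 kg), truck 6 (87 kg).
Most room is truck 6 with 87 kg free.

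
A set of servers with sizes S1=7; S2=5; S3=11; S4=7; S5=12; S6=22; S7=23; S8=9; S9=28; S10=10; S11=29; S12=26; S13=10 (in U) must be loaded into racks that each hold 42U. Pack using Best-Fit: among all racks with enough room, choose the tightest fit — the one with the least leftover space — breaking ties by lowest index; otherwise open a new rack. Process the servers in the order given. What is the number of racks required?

S1 (7U) → rack 1 (remaining 35U)
S2 (5U) → rack 1 (remaining 30U)
S3 (11U) → rack 1 (remaining 19U)
S4 (7U) → rack 1 (remaining 12U)
S5 (12U) → rack 1 (remaining 0U)
S6 (22U) → rack 2 (remaining 20U)
S7 (23U) → rack 3 (remaining 19U)
S8 (9U) → rack 3 (remaining 10U)
S9 (28U) → rack 4 (remaining 14U)
S10 (10U) → rack 3 (remaining 0U)
S11 (29U) → rack 5 (remaining 13U)
S12 (26U) → rack 6 (remaining 16U)
S13 (10U) → rack 5 (remaining 3U)
Final racks: [7,5,11,7,12] [22] [23,9,10] [28] [29,10] [26].

6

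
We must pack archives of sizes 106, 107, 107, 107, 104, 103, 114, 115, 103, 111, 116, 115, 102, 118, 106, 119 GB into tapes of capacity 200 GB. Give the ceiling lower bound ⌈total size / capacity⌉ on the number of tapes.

9

Total size = 106 + 107 + 107 + 107 + 104 + 103 + 114 + 115 + 103 + 111 + 116 + 115 + 102 + 118 + 106 + 119 = 1753 GB.
⌈1753 / 200⌉ = 9.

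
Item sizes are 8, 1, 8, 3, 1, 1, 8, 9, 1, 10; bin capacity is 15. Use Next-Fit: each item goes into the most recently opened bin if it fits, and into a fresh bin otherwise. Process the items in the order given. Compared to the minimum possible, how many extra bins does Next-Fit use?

0

Next-Fit: [8,1] [8,3,1,1] [8] [9,1] [10] → 5 bins.
5 items exceed 7.5 (half the capacity), and no two of those can share a bin, so at least 5 bins are needed.
So 5 is already optimal.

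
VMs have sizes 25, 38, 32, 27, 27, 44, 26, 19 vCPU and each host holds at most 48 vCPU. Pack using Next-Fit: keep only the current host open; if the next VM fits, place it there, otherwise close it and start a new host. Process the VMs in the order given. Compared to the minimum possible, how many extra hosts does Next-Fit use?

Next-Fit: [25] [38] [32] [27] [27] [44] [26,19] → 7 hosts.
7 VMs exceed 24 vCPU (half the capacity), and no two of those can share a host, so at least 7 hosts are needed.
So 7 is already optimal.

0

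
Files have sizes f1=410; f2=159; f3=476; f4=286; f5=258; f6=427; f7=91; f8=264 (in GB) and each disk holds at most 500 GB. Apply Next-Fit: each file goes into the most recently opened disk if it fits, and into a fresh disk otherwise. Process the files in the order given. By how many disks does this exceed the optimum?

1

Next-Fit: [410] [159] [476] [286] [258] [427] [91,264] → 7 disks.
6 files exceed 250 GB (half the capacity), and no two of those can share a disk, so at least 6 disks are needed.
An optimal packing achieves that bound: [476] [427] [410] [286,159] [264,91] [258] → 6 disks.
Excess: 7 − 6 = 1.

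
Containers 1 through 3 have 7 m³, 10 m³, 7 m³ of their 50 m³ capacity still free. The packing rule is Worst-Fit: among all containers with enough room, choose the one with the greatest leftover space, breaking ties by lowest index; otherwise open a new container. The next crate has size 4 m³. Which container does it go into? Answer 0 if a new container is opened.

2

Containers with room: container 1 (7 m³), container 2 (10 m³), container 3 (7 m³).
Most room is container 2 with 10 m³ free.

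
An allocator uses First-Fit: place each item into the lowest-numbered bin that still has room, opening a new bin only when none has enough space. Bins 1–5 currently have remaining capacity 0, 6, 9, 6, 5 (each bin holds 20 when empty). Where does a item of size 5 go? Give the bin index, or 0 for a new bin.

Bins with room: bin 2 (6), bin 3 (9), bin 4 (6), bin 5 (5).
The first with room is bin 2.

2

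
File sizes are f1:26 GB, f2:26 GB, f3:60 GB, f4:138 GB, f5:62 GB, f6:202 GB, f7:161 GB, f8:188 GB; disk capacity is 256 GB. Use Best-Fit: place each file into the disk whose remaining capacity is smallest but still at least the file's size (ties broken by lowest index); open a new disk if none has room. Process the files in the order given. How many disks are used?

4

disk 1: place f1 (26 GB), 230 GB left
disk 1: place f2 (26 GB), 204 GB left
disk 1: place f3 (60 GB), 144 GB left
disk 1: place f4 (138 GB), 6 GB left
disk 2: place f5 (62 GB), 194 GB left
disk 3: place f6 (202 GB), 54 GB left
disk 2: place f7 (161 GB), 33 GB left
disk 4: place f8 (188 GB), 68 GB left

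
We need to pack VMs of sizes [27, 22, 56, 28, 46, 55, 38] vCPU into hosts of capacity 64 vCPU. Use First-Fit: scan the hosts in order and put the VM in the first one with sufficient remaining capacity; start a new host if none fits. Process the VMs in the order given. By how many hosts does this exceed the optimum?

1

First-Fit: [27,22] [56] [28] [46] [55] [38] → 6 hosts.
Total size 272 vCPU; any packing needs at least ⌈272/64⌉ = 5 hosts.
An optimal packing achieves that bound: [56] [55] [46] [38,22] [28,27] → 5 hosts.
Excess: 6 − 5 = 1.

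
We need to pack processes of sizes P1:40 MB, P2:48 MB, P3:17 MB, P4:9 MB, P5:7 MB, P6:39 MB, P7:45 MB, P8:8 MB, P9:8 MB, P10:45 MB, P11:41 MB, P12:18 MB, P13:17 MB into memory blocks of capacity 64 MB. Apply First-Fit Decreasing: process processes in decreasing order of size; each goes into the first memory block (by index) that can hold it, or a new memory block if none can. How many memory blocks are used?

Sorted descending: 48, 45, 45, 41, 40, 39, 18, 17, 17, 9, 8, 8, 7.
memory block 1: place 48 MB, 16 MB left
memory block 2: place 45 MB, 19 MB left
memory block 3: place 45 MB, 19 MB left
memory block 4: place 41 MB, 23 MB left
memory block 5: place 40 MB, 24 MB left
memory block 6: place 39 MB, 25 MB left
memory block 2: place 18 MB, 1 MB left
memory block 3: place 17 MB, 2 MB left
memory block 4: place 17 MB, 6 MB left
memory block 1: place 9 MB, 7 MB left
memory block 5: place 8 MB, 16 MB left
memory block 5: place 8 MB, 8 MB left
memory block 1: place 7 MB, 0 MB left
Final memory blocks: [48,9,7] [45,18] [45,17] [41,17] [40,8,8] [39].

6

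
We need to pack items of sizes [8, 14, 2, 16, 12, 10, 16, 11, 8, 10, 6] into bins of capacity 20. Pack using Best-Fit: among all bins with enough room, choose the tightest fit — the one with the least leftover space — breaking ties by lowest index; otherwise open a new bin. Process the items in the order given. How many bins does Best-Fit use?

7

8 → bin 1 (remaining 12)
14 → bin 2 (remaining 6)
2 → bin 2 (remaining 4)
16 → bin 3 (remaining 4)
12 → bin 1 (remaining 0)
10 → bin 4 (remaining 10)
16 → bin 5 (remaining 4)
11 → bin 6 (remaining 9)
8 → bin 6 (remaining 1)
10 → bin 4 (remaining 0)
6 → bin 7 (remaining 14)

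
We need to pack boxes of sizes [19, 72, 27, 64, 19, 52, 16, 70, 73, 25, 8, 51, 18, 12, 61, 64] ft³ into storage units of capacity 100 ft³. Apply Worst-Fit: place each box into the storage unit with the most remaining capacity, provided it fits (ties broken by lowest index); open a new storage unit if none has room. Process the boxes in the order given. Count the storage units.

storage unit 1: place 19 ft³, 81 ft³ left
storage unit 1: place 72 ft³, 9 ft³ left
storage unit 2: place 27 ft³, 73 ft³ left
storage unit 2: place 64 ft³, 9 ft³ left
storage unit 3: place 19 ft³, 81 ft³ left
storage unit 3: place 52 ft³, 29 ft³ left
storage unit 3: place 16 ft³, 13 ft³ left
storage unit 4: place 70 ft³, 30 ft³ left
storage unit 5: place 73 ft³, 27 ft³ left
storage unit 4: place 25 ft³, 5 ft³ left
storage unit 5: place 8 ft³, 19 ft³ left
storage unit 6: place 51 ft³, 49 ft³ left
storage unit 6: place 18 ft³, 31 ft³ left
storage unit 6: place 12 ft³, 19 ft³ left
storage unit 7: place 61 ft³, 39 ft³ left
storage unit 8: place 64 ft³, 36 ft³ left

8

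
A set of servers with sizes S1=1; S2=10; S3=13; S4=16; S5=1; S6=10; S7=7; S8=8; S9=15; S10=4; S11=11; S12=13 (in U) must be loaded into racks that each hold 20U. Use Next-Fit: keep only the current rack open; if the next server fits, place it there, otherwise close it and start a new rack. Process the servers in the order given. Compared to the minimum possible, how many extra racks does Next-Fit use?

Next-Fit: [1,10] [13] [16,1] [10,7] [8] [15,4] [11] [13] → 8 racks.
Total size 109U; any packing needs at least ⌈109/20⌉ = 6 racks.
An optimal packing achieves that bound: [16,4] [15,1,1] [13,7] [13] [11,8] [10,10] → 6 racks.
Excess: 8 − 6 = 2.

2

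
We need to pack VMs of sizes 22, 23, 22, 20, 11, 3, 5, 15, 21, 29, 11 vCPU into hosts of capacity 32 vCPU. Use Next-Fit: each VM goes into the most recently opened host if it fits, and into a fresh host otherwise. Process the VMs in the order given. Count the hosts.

Put 22 vCPU in host 1; 10 vCPU remain.
Put 23 vCPU in host 2; 9 vCPU remain.
Put 22 vCPU in host 3; 10 vCPU remain.
Put 20 vCPU in host 4; 12 vCPU remain.
Put 11 vCPU in host 4; 1 vCPU remain.
Put 3 vCPU in host 5; 29 vCPU remain.
Put 5 vCPU in host 5; 24 vCPU remain.
Put 15 vCPU in host 5; 9 vCPU remain.
Put 21 vCPU in host 6; 11 vCPU remain.
Put 29 vCPU in host 7; 3 vCPU remain.
Put 11 vCPU in host 8; 21 vCPU remain.

8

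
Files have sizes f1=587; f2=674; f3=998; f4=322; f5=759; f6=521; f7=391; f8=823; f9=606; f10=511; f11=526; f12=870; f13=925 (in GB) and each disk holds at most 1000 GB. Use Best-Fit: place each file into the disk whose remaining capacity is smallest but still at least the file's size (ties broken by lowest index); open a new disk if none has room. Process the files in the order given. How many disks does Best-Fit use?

11 disks

f1 (587 GB) → disk 1 (remaining 413 GB)
f2 (674 GB) → disk 2 (remaining 326 GB)
f3 (998 GB) → disk 3 (remaining 2 GB)
f4 (322 GB) → disk 2 (remaining 4 GB)
f5 (759 GB) → disk 4 (remaining 241 GB)
f6 (521 GB) → disk 5 (remaining 479 GB)
f7 (391 GB) → disk 1 (remaining 22 GB)
f8 (823 GB) → disk 6 (remaining 177 GB)
f9 (606 GB) → disk 7 (remaining 394 GB)
f10 (511 GB) → disk 8 (remaining 489 GB)
f11 (526 GB) → disk 9 (remaining 474 GB)
f12 (870 GB) → disk 10 (remaining 130 GB)
f13 (925 GB) → disk 11 (remaining 75 GB)
Final disks: [587,391] [674,322] [998] [759] [521] [823] [606] [511] [526] [870] [925].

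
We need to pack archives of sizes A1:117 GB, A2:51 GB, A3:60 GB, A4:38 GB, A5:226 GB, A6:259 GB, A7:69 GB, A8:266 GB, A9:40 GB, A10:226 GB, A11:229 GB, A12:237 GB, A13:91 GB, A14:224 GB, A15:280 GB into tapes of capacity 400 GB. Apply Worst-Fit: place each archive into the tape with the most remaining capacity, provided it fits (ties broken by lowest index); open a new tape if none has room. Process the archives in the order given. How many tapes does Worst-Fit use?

9 tapes

Put A1 (117 GB) in tape 1; 283 GB remain.
Put A2 (51 GB) in tape 1; 232 GB remain.
Put A3 (60 GB) in tape 1; 172 GB remain.
Put A4 (38 GB) in tape 1; 134 GB remain.
Put A5 (226 GB) in tape 2; 174 GB remain.
Put A6 (259 GB) in tape 3; 141 GB remain.
Put A7 (69 GB) in tape 2; 105 GB remain.
Put A8 (266 GB) in tape 4; 134 GB remain.
Put A9 (40 GB) in tape 3; 101 GB remain.
Put A10 (226 GB) in tape 5; 174 GB remain.
Put A11 (229 GB) in tape 6; 171 GB remain.
Put A12 (237 GB) in tape 7; 163 GB remain.
Put A13 (91 GB) in tape 5; 83 GB remain.
Put A14 (224 GB) in tape 8; 176 GB remain.
Put A15 (280 GB) in tape 9; 120 GB remain.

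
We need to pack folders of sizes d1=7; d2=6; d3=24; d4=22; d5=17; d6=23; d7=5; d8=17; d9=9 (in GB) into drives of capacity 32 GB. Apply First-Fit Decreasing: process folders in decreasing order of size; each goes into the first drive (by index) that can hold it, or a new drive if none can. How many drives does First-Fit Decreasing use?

Sorted descending: 24, 23, 22, 17, 17, 9, 7, 6, 5.
Put 24 GB in drive 1; 8 GB remain.
Put 23 GB in drive 2; 9 GB remain.
Put 22 GB in drive 3; 10 GB remain.
Put 17 GB in drive 4; 15 GB remain.
Put 17 GB in drive 5; 15 GB remain.
Put 9 GB in drive 2; 0 GB remain.
Put 7 GB in drive 1; 1 GB remain.
Put 6 GB in drive 3; 4 GB remain.
Put 5 GB in drive 4; 10 GB remain.

5 drives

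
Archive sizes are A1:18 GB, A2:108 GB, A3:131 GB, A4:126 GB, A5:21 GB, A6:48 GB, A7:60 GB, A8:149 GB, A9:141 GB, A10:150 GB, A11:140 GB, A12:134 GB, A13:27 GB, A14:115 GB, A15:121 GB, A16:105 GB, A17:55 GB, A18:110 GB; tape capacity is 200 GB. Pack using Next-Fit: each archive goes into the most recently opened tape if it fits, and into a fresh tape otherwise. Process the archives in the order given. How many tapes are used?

A1 (18 GB) → tape 1 (remaining 182 GB)
A2 (108 GB) → tape 1 (remaining 74 GB)
A3 (131 GB) → tape 2 (remaining 69 GB)
A4 (126 GB) → tape 3 (remaining 74 GB)
A5 (21 GB) → tape 3 (remaining 53 GB)
A6 (48 GB) → tape 3 (remaining 5 GB)
A7 (60 GB) → tape 4 (remaining 140 GB)
A8 (149 GB) → tape 5 (remaining 51 GB)
A9 (141 GB) → tape 6 (remaining 59 GB)
A10 (150 GB) → tape 7 (remaining 50 GB)
A11 (140 GB) → tape 8 (remaining 60 GB)
A12 (134 GB) → tape 9 (remaining 66 GB)
A13 (27 GB) → tape 9 (remaining 39 GB)
A14 (115 GB) → tape 10 (remaining 85 GB)
A15 (121 GB) → tape 11 (remaining 79 GB)
A16 (105 GB) → tape 12 (remaining 95 GB)
A17 (55 GB) → tape 12 (remaining 40 GB)
A18 (110 GB) → tape 13 (remaining 90 GB)

13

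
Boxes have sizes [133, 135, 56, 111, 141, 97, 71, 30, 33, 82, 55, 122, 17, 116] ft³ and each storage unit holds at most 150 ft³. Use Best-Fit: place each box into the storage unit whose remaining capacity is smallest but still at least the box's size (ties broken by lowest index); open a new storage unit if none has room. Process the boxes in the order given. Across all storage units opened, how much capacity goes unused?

133 ft³ → storage unit 1 (remaining 17 ft³)
135 ft³ → storage unit 2 (remaining 15 ft³)
56 ft³ → storage unit 3 (remaining 94 ft³)
111 ft³ → storage unit 4 (remaining 39 ft³)
141 ft³ → storage unit 5 (remaining 9 ft³)
97 ft³ → storage unit 6 (remaining 53 ft³)
71 ft³ → storage unit 3 (remaining 23 ft³)
30 ft³ → storage unit 4 (remaining 9 ft³)
33 ft³ → storage unit 6 (remaining 20 ft³)
82 ft³ → storage unit 7 (remaining 68 ft³)
55 ft³ → storage unit 7 (remaining 13 ft³)
122 ft³ → storage unit 8 (remaining 28 ft³)
17 ft³ → storage unit 1 (remaining 0 ft³)
116 ft³ → storage unit 9 (remaining 34 ft³)
9 storage units × 150 ft³ = 1350 ft³; used 1199 ft³; unused 151 ft³.

151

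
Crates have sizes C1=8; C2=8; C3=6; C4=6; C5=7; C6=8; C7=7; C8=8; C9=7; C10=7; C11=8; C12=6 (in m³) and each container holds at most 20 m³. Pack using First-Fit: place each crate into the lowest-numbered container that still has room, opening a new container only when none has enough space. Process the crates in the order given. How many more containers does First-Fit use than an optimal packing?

First-Fit: [8,8] [6,6,7] [8,7] [8,7] [7,8] [6] → 6 containers.
Total size 86 m³; any packing needs at least ⌈86/20⌉ = 5 containers.
An optimal packing achieves that bound: [8,8] [8,8] [8,7] [7,7,6] [7,6,6] → 5 containers.
Excess: 6 − 5 = 1.

1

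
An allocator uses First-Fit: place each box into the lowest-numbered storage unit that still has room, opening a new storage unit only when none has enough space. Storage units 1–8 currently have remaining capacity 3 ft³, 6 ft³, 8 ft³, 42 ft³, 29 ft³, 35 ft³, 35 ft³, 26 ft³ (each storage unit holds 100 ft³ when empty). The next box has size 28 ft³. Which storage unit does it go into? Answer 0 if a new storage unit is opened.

4

Storage units with room: storage unit 4 (42 ft³), storage unit 5 (29 ft³), storage unit 6 (35 ft³), storage unit 7 (35 ft³).
The first with room is storage unit 4.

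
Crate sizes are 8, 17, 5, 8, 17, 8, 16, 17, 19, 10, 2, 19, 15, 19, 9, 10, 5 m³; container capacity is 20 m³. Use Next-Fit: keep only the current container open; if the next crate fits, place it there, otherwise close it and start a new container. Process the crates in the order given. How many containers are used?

14

container 1: place 8 m³, 12 m³ left
container 2: place 17 m³, 3 m³ left
container 3: place 5 m³, 15 m³ left
container 3: place 8 m³, 7 m³ left
container 4: place 17 m³, 3 m³ left
container 5: place 8 m³, 12 m³ left
container 6: place 16 m³, 4 m³ left
container 7: place 17 m³, 3 m³ left
container 8: place 19 m³, 1 m³ left
container 9: place 10 m³, 10 m³ left
container 9: place 2 m³, 8 m³ left
container 10: place 19 m³, 1 m³ left
container 11: place 15 m³, 5 m³ left
container 12: place 19 m³, 1 m³ left
container 13: place 9 m³, 11 m³ left
container 13: place 10 m³, 1 m³ left
container 14: place 5 m³, 15 m³ left
Final containers: [8] [17] [5,8] [17] [8] [16] [17] [19] [10,2] [19] [15] [19] [9,10] [5].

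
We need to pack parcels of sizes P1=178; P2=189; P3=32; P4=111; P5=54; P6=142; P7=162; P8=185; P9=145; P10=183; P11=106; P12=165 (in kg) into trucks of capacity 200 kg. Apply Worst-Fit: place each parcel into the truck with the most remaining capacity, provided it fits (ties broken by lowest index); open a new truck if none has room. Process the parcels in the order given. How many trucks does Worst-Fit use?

P1 (178 kg) → truck 1 (remaining 22 kg)
P2 (189 kg) → truck 2 (remaining 11 kg)
P3 (32 kg) → truck 3 (remaining 168 kg)
P4 (111 kg) → truck 3 (remaining 57 kg)
P5 (54 kg) → truck 3 (remaining 3 kg)
P6 (142 kg) → truck 4 (remaining 58 kg)
P7 (162 kg) → truck 5 (remaining 38 kg)
P8 (185 kg) → truck 6 (remaining 15 kg)
P9 (145 kg) → truck 7 (remaining 55 kg)
P10 (183 kg) → truck 8 (remaining 17 kg)
P11 (106 kg) → truck 9 (remaining 94 kg)
P12 (165 kg) → truck 10 (remaining 35 kg)

10 trucks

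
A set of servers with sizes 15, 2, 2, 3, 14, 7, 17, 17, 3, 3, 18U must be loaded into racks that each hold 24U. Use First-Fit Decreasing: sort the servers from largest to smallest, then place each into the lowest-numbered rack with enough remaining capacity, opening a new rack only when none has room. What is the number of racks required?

Sorted descending: 18, 17, 17, 15, 14, 7, 3, 3, 3, 2, 2.
rack 1: place 18U, 6U left
rack 2: place 17U, 7U left
rack 3: place 17U, 7U left
rack 4: place 15U, 9U left
rack 5: place 14U, 10U left
rack 2: place 7U, 0U left
rack 1: place 3U, 3U left
rack 1: place 3U, 0U left
rack 3: place 3U, 4U left
rack 3: place 2U, 2U left
rack 3: place 2U, 0U left
Final racks: [18,3,3] [17,7] [17,3,2,2] [15] [14].

5 racks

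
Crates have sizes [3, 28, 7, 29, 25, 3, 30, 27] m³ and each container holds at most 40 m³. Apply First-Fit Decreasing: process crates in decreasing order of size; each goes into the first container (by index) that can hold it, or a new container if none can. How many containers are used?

Sorted descending: 30, 29, 28, 27, 25, 7, 3, 3.
Put 30 m³ in container 1; 10 m³ remain.
Put 29 m³ in container 2; 11 m³ remain.
Put 28 m³ in container 3; 12 m³ remain.
Put 27 m³ in container 4; 13 m³ remain.
Put 25 m³ in container 5; 15 m³ remain.
Put 7 m³ in container 1; 3 m³ remain.
Put 3 m³ in container 1; 0 m³ remain.
Put 3 m³ in container 2; 8 m³ remain.

5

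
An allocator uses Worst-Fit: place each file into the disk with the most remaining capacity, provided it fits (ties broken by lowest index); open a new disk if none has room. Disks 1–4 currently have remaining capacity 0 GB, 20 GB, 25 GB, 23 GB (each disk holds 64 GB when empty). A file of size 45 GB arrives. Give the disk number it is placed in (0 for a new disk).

No disk has ≥ 45 GB free, so a new disk is opened.

0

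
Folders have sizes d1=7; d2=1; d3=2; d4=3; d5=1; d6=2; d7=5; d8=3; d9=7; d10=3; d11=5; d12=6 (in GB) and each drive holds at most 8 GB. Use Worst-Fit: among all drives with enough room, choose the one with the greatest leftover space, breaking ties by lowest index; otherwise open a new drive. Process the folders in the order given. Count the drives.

6

d1 (7 GB) → drive 1 (remaining 1 GB)
d2 (1 GB) → drive 1 (remaining 0 GB)
d3 (2 GB) → drive 2 (remaining 6 GB)
d4 (3 GB) → drive 2 (remaining 3 GB)
d5 (1 GB) → drive 2 (remaining 2 GB)
d6 (2 GB) → drive 2 (remaining 0 GB)
d7 (5 GB) → drive 3 (remaining 3 GB)
d8 (3 GB) → drive 3 (remaining 0 GB)
d9 (7 GB) → drive 4 (remaining 1 GB)
d10 (3 GB) → drive 5 (remaining 5 GB)
d11 (5 GB) → drive 5 (remaining 0 GB)
d12 (6 GB) → drive 6 (remaining 2 GB)
Final drives: [7,1] [2,3,1,2] [5,3] [7] [3,5] [6].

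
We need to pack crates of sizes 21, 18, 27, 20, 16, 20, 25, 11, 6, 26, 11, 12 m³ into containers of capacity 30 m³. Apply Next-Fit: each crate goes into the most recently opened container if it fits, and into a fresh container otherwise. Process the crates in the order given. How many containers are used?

10

21 m³ → container 1 (remaining 9 m³)
18 m³ → container 2 (remaining 12 m³)
27 m³ → container 3 (remaining 3 m³)
20 m³ → container 4 (remaining 10 m³)
16 m³ → container 5 (remaining 14 m³)
20 m³ → container 6 (remaining 10 m³)
25 m³ → container 7 (remaining 5 m³)
11 m³ → container 8 (remaining 19 m³)
6 m³ → container 8 (remaining 13 m³)
26 m³ → container 9 (remaining 4 m³)
11 m³ → container 10 (remaining 19 m³)
12 m³ → container 10 (remaining 7 m³)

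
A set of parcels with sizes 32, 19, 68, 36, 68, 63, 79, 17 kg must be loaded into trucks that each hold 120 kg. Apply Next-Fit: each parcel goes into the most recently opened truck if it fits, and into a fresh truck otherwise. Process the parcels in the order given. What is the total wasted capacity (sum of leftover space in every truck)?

98

Put 32 kg in truck 1; 88 kg remain.
Put 19 kg in truck 1; 69 kg remain.
Put 68 kg in truck 1; 1 kg remain.
Put 36 kg in truck 2; 84 kg remain.
Put 68 kg in truck 2; 16 kg remain.
Put 63 kg in truck 3; 57 kg remain.
Put 79 kg in truck 4; 41 kg remain.
Put 17 kg in truck 4; 24 kg remain.
4 trucks × 120 kg = 480 kg; used 382 kg; unused 98 kg.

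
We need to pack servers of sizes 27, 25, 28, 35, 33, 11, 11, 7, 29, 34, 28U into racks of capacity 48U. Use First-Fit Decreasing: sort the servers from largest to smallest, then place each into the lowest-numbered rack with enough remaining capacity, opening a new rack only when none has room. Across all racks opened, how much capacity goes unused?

116

Sorted descending: 35, 34, 33, 29, 28, 28, 27, 25, 11, 11, 7.
rack 1: place 35U, 13U left
rack 2: place 34U, 14U left
rack 3: place 33U, 15U left
rack 4: place 29U, 19U left
rack 5: place 28U, 20U left
rack 6: place 28U, 20U left
rack 7: place 27U, 21U left
rack 8: place 25U, 23U left
rack 1: place 11U, 2U left
rack 2: place 11U, 3U left
rack 3: place 7U, 8U left
8 racks × 48U = 384U; used 268U; unused 116U.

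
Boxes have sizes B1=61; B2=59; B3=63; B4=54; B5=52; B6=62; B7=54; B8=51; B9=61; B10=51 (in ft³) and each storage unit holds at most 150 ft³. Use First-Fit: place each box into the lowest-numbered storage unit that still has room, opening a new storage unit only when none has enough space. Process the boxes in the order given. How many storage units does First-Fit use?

5 storage units

B1 (61 ft³) → storage unit 1 (remaining 89 ft³)
B2 (59 ft³) → storage unit 1 (remaining 30 ft³)
B3 (63 ft³) → storage unit 2 (remaining 87 ft³)
B4 (54 ft³) → storage unit 2 (remaining 33 ft³)
B5 (52 ft³) → storage unit 3 (remaining 98 ft³)
B6 (62 ft³) → storage unit 3 (remaining 36 ft³)
B7 (54 ft³) → storage unit 4 (remaining 96 ft³)
B8 (51 ft³) → storage unit 4 (remaining 45 ft³)
B9 (61 ft³) → storage unit 5 (remaining 89 ft³)
B10 (51 ft³) → storage unit 5 (remaining 38 ft³)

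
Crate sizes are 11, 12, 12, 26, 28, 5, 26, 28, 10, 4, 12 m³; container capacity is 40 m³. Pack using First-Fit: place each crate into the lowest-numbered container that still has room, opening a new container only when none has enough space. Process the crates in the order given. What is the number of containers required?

container 1: place 11 m³, 29 m³ left
container 1: place 12 m³, 17 m³ left
container 1: place 12 m³, 5 m³ left
container 2: place 26 m³, 14 m³ left
container 3: place 28 m³, 12 m³ left
container 1: place 5 m³, 0 m³ left
container 4: place 26 m³, 14 m³ left
container 5: place 28 m³, 12 m³ left
container 2: place 10 m³, 4 m³ left
container 2: place 4 m³, 0 m³ left
container 3: place 12 m³, 0 m³ left

5 containers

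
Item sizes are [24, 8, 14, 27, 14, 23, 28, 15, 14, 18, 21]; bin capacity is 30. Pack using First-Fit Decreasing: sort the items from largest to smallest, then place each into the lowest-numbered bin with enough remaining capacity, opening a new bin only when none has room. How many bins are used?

8

Sorted descending: 28, 27, 24, 23, 21, 18, 15, 14, 14, 14, 8.
bin 1: place 28, 2 left
bin 2: place 27, 3 left
bin 3: place 24, 6 left
bin 4: place 23, 7 left
bin 5: place 21, 9 left
bin 6: place 18, 12 left
bin 7: place 15, 15 left
bin 7: place 14, 1 left
bin 8: place 14, 16 left
bin 8: place 14, 2 left
bin 5: place 8, 1 left
Final bins: [28] [27] [24] [23] [21,8] [18] [15,14] [14,14].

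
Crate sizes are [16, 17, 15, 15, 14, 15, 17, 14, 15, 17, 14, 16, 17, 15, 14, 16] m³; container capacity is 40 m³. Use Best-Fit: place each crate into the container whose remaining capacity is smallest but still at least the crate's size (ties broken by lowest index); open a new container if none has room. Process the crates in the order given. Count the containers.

8 containers

Put 16 m³ in container 1; 24 m³ remain.
Put 17 m³ in container 1; 7 m³ remain.
Put 15 m³ in container 2; 25 m³ remain.
Put 15 m³ in container 2; 10 m³ remain.
Put 14 m³ in container 3; 26 m³ remain.
Put 15 m³ in container 3; 11 m³ remain.
Put 17 m³ in container 4; 23 m³ remain.
Put 14 m³ in container 4; 9 m³ remain.
Put 15 m³ in container 5; 25 m³ remain.
Put 17 m³ in container 5; 8 m³ remain.
Put 14 m³ in container 6; 26 m³ remain.
Put 16 m³ in container 6; 10 m³ remain.
Put 17 m³ in container 7; 23 m³ remain.
Put 15 m³ in container 7; 8 m³ remain.
Put 14 m³ in container 8; 26 m³ remain.
Put 16 m³ in container 8; 10 m³ remain.
Final containers: [16,17] [15,15] [14,15] [17,14] [15,17] [14,16] [17,15] [14,16].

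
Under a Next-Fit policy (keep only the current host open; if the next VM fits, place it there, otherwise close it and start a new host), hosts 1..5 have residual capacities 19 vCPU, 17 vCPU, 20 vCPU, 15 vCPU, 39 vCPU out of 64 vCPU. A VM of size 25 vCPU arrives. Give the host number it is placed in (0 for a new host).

5

Next-Fit only looks at host 5, which has 39 vCPU free.
25 vCPU fits there.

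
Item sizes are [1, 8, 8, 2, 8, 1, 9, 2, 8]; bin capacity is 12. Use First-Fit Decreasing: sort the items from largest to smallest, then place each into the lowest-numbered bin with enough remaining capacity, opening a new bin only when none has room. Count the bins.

Sorted descending: 9, 8, 8, 8, 8, 2, 2, 1, 1.
9 → bin 1 (remaining 3)
8 → bin 2 (remaining 4)
8 → bin 3 (remaining 4)
8 → bin 4 (remaining 4)
8 → bin 5 (remaining 4)
2 → bin 1 (remaining 1)
2 → bin 2 (remaining 2)
1 → bin 1 (remaining 0)
1 → bin 2 (remaining 1)
Final bins: [9,2,1] [8,2,1] [8] [8] [8].

5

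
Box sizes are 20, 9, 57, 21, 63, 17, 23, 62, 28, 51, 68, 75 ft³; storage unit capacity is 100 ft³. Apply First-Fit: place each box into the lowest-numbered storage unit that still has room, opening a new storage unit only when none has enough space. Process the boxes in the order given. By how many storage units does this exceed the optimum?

First-Fit: [20,9,57] [21,63] [17,23,28] [62] [51] [68] [75] → 7 storage units.
6 boxes exceed 50 ft³ (half the capacity), and no two of those can share a storage unit, so at least 6 storage units are needed.
An optimal packing achieves that bound: [75,23] [68,28] [63,21,9] [62,20,17] [57] [51] → 6 storage units.
Excess: 7 − 6 = 1.

1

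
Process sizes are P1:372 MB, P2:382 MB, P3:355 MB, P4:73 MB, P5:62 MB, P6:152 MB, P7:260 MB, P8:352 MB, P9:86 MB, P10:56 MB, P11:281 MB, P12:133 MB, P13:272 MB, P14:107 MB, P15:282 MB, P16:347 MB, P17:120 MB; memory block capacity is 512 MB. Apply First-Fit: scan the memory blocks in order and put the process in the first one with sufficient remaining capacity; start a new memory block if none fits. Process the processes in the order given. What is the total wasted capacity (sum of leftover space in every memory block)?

P1 (372 MB) → memory block 1 (remaining 140 MB)
P2 (382 MB) → memory block 2 (remaining 130 MB)
P3 (355 MB) → memory block 3 (remaining 157 MB)
P4 (73 MB) → memory block 1 (remaining 67 MB)
P5 (62 MB) → memory block 1 (remaining 5 MB)
P6 (152 MB) → memory block 3 (remaining 5 MB)
P7 (260 MB) → memory block 4 (remaining 252 MB)
P8 (352 MB) → memory block 5 (remaining 160 MB)
P9 (86 MB) → memory block 2 (remaining 44 MB)
P10 (56 MB) → memory block 4 (remaining 196 MB)
P11 (281 MB) → memory block 6 (remaining 231 MB)
P12 (133 MB) → memory block 4 (remaining 63 MB)
P13 (272 MB) → memory block 7 (remaining 240 MB)
P14 (107 MB) → memory block 5 (remaining 53 MB)
P15 (282 MB) → memory block 8 (remaining 230 MB)
P16 (347 MB) → memory block 9 (remaining 165 MB)
P17 (120 MB) → memory block 6 (remaining 111 MB)
9 memory blocks × 512 MB = 4608 MB; used 3692 MB; unused 916 MB.

916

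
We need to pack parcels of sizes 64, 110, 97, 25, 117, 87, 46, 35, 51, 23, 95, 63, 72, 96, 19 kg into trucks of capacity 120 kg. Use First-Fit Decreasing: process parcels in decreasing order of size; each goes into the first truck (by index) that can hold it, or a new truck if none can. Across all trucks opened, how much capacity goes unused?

Sorted descending: 117, 110, 97, 96, 95, 87, 72, 64, 63, 51, 46, 35, 25, 23, 19.
117 kg → truck 1 (remaining 3 kg)
110 kg → truck 2 (remaining 10 kg)
97 kg → truck 3 (remaining 23 kg)
96 kg → truck 4 (remaining 24 kg)
95 kg → truck 5 (remaining 25 kg)
87 kg → truck 6 (remaining 33 kg)
72 kg → truck 7 (remaining 48 kg)
64 kg → truck 8 (remaining 56 kg)
63 kg → truck 9 (remaining 57 kg)
51 kg → truck 8 (remaining 5 kg)
46 kg → truck 7 (remaining 2 kg)
35 kg → truck 9 (remaining 22 kg)
25 kg → truck 5 (remaining 0 kg)
23 kg → truck 3 (remaining 0 kg)
19 kg → truck 4 (remaining 5 kg)
9 trucks × 120 kg = 1080 kg; used 1000 kg; unused 80 kg.

80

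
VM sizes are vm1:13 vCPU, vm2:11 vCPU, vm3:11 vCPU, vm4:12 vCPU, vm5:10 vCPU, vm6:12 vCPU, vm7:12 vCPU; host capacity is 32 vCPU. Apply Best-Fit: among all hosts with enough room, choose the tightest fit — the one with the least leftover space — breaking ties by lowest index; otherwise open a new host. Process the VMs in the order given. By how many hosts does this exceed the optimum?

Best-Fit: [13,11] [11,12] [10,12] [12] → 4 hosts.
Total size 81 vCPU; any packing needs at least ⌈81/32⌉ = 3 hosts.
An optimal packing achieves that bound: [13,12] [12,12] [11,11,10] → 3 hosts.
Excess: 4 − 3 = 1.

1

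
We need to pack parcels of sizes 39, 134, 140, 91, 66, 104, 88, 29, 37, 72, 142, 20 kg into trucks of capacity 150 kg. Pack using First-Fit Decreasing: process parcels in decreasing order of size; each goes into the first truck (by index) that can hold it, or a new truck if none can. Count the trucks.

7

Sorted descending: 142, 140, 134, 104, 91, 88, 72, 66, 39, 37, 29, 20.
Put 142 kg in truck 1; 8 kg remain.
Put 140 kg in truck 2; 10 kg remain.
Put 134 kg in truck 3; 16 kg remain.
Put 104 kg in truck 4; 46 kg remain.
Put 91 kg in truck 5; 59 kg remain.
Put 88 kg in truck 6; 62 kg remain.
Put 72 kg in truck 7; 78 kg remain.
Put 66 kg in truck 7; 12 kg remain.
Put 39 kg in truck 4; 7 kg remain.
Put 37 kg in truck 5; 22 kg remain.
Put 29 kg in truck 6; 33 kg remain.
Put 20 kg in truck 5; 2 kg remain.
Final trucks: [142] [140] [134] [104,39] [91,37,20] [88,29] [72,66].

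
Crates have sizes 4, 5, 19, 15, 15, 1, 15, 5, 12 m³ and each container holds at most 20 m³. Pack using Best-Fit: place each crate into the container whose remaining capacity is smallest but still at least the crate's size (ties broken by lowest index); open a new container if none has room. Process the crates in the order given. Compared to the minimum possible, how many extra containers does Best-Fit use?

Best-Fit: [4,5] [19,1] [15,5] [15] [15] [12] → 6 containers.
Total size 91 m³; any packing needs at least ⌈91/20⌉ = 5 containers.
An optimal packing achieves that bound: [19,1] [15,5] [15,5] [15,4] [12] → 5 containers.
Excess: 6 − 5 = 1.

1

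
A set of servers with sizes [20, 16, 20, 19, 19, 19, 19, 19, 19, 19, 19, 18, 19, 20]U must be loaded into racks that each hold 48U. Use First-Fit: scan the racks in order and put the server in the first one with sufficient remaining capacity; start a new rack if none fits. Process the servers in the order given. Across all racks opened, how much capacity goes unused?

71

Put 20U in rack 1; 28U remain.
Put 16U in rack 1; 12U remain.
Put 20U in rack 2; 28U remain.
Put 19U in rack 2; 9U remain.
Put 19U in rack 3; 29U remain.
Put 19U in rack 3; 10U remain.
Put 19U in rack 4; 29U remain.
Put 19U in rack 4; 10U remain.
Put 19U in rack 5; 29U remain.
Put 19U in rack 5; 10U remain.
Put 19U in rack 6; 29U remain.
Put 18U in rack 6; 11U remain.
Put 19U in rack 7; 29U remain.
Put 20U in rack 7; 9U remain.
7 racks × 48U = 336U; used 265U; unused 71U.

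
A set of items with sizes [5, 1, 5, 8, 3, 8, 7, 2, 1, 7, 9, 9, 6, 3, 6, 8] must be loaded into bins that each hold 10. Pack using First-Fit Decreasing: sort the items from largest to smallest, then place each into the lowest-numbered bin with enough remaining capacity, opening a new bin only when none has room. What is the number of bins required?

Sorted descending: 9, 9, 8, 8, 8, 7, 7, 6, 6, 5, 5, 3, 3, 2, 1, 1.
bin 1: place 9, 1 left
bin 2: place 9, 1 left
bin 3: place 8, 2 left
bin 4: place 8, 2 left
bin 5: place 8, 2 left
bin 6: place 7, 3 left
bin 7: place 7, 3 left
bin 8: place 6, 4 left
bin 9: place 6, 4 left
bin 10: place 5, 5 left
bin 10: place 5, 0 left
bin 6: place 3, 0 left
bin 7: place 3, 0 left
bin 3: place 2, 0 left
bin 1: place 1, 0 left
bin 2: place 1, 0 left

10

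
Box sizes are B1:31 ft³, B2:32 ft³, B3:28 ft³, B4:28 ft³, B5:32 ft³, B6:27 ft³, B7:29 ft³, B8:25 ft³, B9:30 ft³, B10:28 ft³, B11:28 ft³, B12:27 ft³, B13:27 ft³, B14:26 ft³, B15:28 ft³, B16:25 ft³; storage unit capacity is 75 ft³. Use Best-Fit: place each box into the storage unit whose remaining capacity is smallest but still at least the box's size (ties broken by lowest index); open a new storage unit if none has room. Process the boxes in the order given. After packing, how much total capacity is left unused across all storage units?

storage unit 1: place B1 (31 ft³), 44 ft³ left
storage unit 1: place B2 (32 ft³), 12 ft³ left
storage unit 2: place B3 (28 ft³), 47 ft³ left
storage unit 2: place B4 (28 ft³), 19 ft³ left
storage unit 3: place B5 (32 ft³), 43 ft³ left
storage unit 3: place B6 (27 ft³), 16 ft³ left
storage unit 4: place B7 (29 ft³), 46 ft³ left
storage unit 4: place B8 (25 ft³), 21 ft³ left
storage unit 5: place B9 (30 ft³), 45 ft³ left
storage unit 5: place B10 (28 ft³), 17 ft³ left
storage unit 6: place B11 (28 ft³), 47 ft³ left
storage unit 6: place B12 (27 ft³), 20 ft³ left
storage unit 7: place B13 (27 ft³), 48 ft³ left
storage unit 7: place B14 (26 ft³), 22 ft³ left
storage unit 8: place B15 (28 ft³), 47 ft³ left
storage unit 8: place B16 (25 ft³), 22 ft³ left
8 storage units × 75 ft³ = 600 ft³; used 451 ft³; unused 149 ft³.

149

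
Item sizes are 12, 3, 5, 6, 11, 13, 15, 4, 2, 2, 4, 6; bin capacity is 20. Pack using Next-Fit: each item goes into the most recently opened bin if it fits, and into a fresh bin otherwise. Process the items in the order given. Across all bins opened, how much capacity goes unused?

17

Put 12 in bin 1; 8 remain.
Put 3 in bin 1; 5 remain.
Put 5 in bin 1; 0 remain.
Put 6 in bin 2; 14 remain.
Put 11 in bin 2; 3 remain.
Put 13 in bin 3; 7 remain.
Put 15 in bin 4; 5 remain.
Put 4 in bin 4; 1 remain.
Put 2 in bin 5; 18 remain.
Put 2 in bin 5; 16 remain.
Put 4 in bin 5; 12 remain.
Put 6 in bin 5; 6 remain.
5 bins × 20 = 100; used 83; unused 17.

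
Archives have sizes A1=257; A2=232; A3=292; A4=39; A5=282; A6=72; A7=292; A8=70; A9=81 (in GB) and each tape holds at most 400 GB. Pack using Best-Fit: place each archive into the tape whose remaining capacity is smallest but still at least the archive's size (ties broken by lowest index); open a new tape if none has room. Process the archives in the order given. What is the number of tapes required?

5

tape 1: place A1 (257 GB), 143 GB left
tape 2: place A2 (232 GB), 168 GB left
tape 3: place A3 (292 GB), 108 GB left
tape 3: place A4 (39 GB), 69 GB left
tape 4: place A5 (282 GB), 118 GB left
tape 4: place A6 (72 GB), 46 GB left
tape 5: place A7 (292 GB), 108 GB left
tape 5: place A8 (70 GB), 38 GB left
tape 1: place A9 (81 GB), 62 GB left
Final tapes: [257,81] [232] [292,39] [282,72] [292,70].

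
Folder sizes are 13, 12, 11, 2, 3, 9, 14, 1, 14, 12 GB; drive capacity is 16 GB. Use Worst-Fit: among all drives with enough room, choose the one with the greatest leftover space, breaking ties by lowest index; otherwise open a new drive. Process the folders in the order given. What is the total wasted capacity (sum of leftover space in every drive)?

21

13 GB → drive 1 (remaining 3 GB)
12 GB → drive 2 (remaining 4 GB)
11 GB → drive 3 (remaining 5 GB)
2 GB → drive 3 (remaining 3 GB)
3 GB → drive 2 (remaining 1 GB)
9 GB → drive 4 (remaining 7 GB)
14 GB → drive 5 (remaining 2 GB)
1 GB → drive 4 (remaining 6 GB)
14 GB → drive 6 (remaining 2 GB)
12 GB → drive 7 (remaining 4 GB)
7 drives × 16 GB = 112 GB; used 91 GB; unused 21 GB.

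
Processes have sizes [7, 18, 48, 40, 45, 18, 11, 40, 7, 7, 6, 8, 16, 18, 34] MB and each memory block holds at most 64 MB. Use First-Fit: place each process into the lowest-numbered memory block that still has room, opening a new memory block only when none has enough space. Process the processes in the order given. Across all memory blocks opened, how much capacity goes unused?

61

Put 7 MB in memory block 1; 57 MB remain.
Put 18 MB in memory block 1; 39 MB remain.
Put 48 MB in memory block 2; 16 MB remain.
Put 40 MB in memory block 3; 24 MB remain.
Put 45 MB in memory block 4; 19 MB remain.
Put 18 MB in memory block 1; 21 MB remain.
Put 11 MB in memory block 1; 10 MB remain.
Put 40 MB in memory block 5; 24 MB remain.
Put 7 MB in memory block 1; 3 MB remain.
Put 7 MB in memory block 2; 9 MB remain.
Put 6 MB in memory block 2; 3 MB remain.
Put 8 MB in memory block 3; 16 MB remain.
Put 16 MB in memory block 3; 0 MB remain.
Put 18 MB in memory block 4; 1 MB remain.
Put 34 MB in memory block 6; 30 MB remain.
6 memory blocks × 64 MB = 384 MB; used 323 MB; unused 61 MB.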